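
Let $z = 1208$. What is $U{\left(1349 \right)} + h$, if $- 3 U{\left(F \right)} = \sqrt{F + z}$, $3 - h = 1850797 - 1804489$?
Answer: $-46305 - \frac{\sqrt{2557}}{3} \approx -46322.0$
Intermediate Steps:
$h = -46305$ ($h = 3 - \left(1850797 - 1804489\right) = 3 - 46308 = -46305$)
$U{\left(F \right)} = - \frac{\sqrt{1208 + F}}{3}$ ($U{\left(F \right)} = - \frac{\sqrt{F + 1208}}{3} = - \frac{\sqrt{1208 + F}}{3}$)
$U{\left(1349 \right)} + h = - \frac{\sqrt{1208 + 1349}}{3} - 46305 = - \frac{\sqrt{2557}}{3} - 46305 = -46305 - \frac{\sqrt{2557}}{3}$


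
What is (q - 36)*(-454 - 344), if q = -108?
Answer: 114912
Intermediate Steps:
(q - 36)*(-454 - 344) = (-108 - 36)*(-454 - 344) = -144*(-798) = 114912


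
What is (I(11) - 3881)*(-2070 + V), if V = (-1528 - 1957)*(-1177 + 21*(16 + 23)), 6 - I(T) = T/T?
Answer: -4827790560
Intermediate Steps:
I(T) = 5 (I(T) = 6 - T/T = 6 - 1*1 = 6 - 1 = 5)
V = 1247630 (V = -3485*(-1177 + 21*39) = -3485*(-1177 + 819) = -3485*(-358) = 1247630)
(I(11) - 3881)*(-2070 + V) = (5 - 3881)*(-2070 + 1247630) = -3876*1245560 = -4827790560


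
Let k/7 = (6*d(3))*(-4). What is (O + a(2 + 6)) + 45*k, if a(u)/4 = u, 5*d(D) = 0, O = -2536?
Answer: -2504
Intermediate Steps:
d(D) = 0 (d(D) = (1/5)*0 = 0)
k = 0 (k = 7*((6*0)*(-4)) = 7*(0*(-4)) = 7*0 = 0)
a(u) = 4*u
(O + a(2 + 6)) + 45*k = (-2536 + 4*(2 + 6)) + 45*0 = (-2536 + 4*8) + 0 = (-2536 + 32) + 0 = -2504 + 0 = -2504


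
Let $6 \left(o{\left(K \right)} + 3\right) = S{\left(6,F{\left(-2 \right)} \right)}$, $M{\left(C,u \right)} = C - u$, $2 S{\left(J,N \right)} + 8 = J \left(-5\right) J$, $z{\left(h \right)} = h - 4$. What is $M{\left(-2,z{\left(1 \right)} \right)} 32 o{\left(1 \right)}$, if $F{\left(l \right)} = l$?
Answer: $- \frac{1792}{3} \approx -597.33$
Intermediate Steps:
$z{\left(h \right)} = -4 + h$
$S{\left(J,N \right)} = -4 - \frac{5 J^{2}}{2}$ ($S{\left(J,N \right)} = -4 + \frac{J \left(-5\right) J}{2} = -4 + \frac{- 5 J J}{2} = -4 + \frac{\left(-5\right) J^{2}}{2} = -4 - \frac{5 J^{2}}{2}$)
$o{\left(K \right)} = - \frac{56}{3}$ ($o{\left(K \right)} = -3 + \frac{-4 - \frac{5 \cdot 6^{2}}{2}}{6} = -3 + \frac{-4 - 90}{6} = -3 + \frac{1}{6} \left(-94\right) = -3 - \frac{47}{3} = - \frac{56}{3}$)
$M{\left(-2,z{\left(1 \right)} \right)} 32 o{\left(1 \right)} = \left(-2 - \left(-4 + 1\right)\right) 32 \left(- \frac{56}{3}\right) = \left(-2 - -3\right) 32 \left(- \frac{56}{3}\right) = \left(-2 + 3\right) 32 \left(- \frac{56}{3}\right) = 1 \cdot 32 \left(- \frac{56}{3}\right) = 32 \left(- \frac{56}{3}\right) = - \frac{1792}{3}$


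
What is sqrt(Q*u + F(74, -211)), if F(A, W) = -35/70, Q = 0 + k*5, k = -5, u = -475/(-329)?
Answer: 11*I*sqrt(130942)/658 ≈ 6.0493*I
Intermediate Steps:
u = 475/329 (u = -475*(-1/329) = 475/329 ≈ 1.4438)
Q = -25 (Q = 0 - 5*5 = 0 - 25 = -25)
F(A, W) = -1/2 (F(A, W) = -35*1/70 = -1/2)
sqrt(Q*u + F(74, -211)) = sqrt(-25*475/329 - 1/2) = sqrt(-11875/329 - 1/2) = sqrt(-24079/658) = 11*I*sqrt(130942)/658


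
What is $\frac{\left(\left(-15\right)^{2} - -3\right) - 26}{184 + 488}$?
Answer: $\frac{101}{336} \approx 0.3006$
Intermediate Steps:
$\frac{\left(\left(-15\right)^{2} - -3\right) - 26}{184 + 488} = \frac{\left(225 + 3\right) - 26}{672} = \left(228 - 26\right) \frac{1}{672} = 202 \cdot \frac{1}{672} = \frac{101}{336}$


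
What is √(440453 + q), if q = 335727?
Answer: 394*√5 ≈ 881.01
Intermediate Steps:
√(440453 + q) = √(440453 + 335727) = √776180 = 394*√5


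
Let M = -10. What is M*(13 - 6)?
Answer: -70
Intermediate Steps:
M*(13 - 6) = -10*(13 - 6) = -10*7 = -70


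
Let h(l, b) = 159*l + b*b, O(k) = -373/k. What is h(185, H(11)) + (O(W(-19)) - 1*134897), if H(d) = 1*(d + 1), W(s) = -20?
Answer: -2106387/20 ≈ -1.0532e+5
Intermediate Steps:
H(d) = 1 + d (H(d) = 1*(1 + d) = 1 + d)
h(l, b) = b**2 + 159*l (h(l, b) = 159*l + b**2 = b**2 + 159*l)
h(185, H(11)) + (O(W(-19)) - 1*134897) = ((1 + 11)**2 + 159*185) + (-373/(-20) - 1*134897) = (12**2 + 29415) + (-373*(-1/20) - 134897) = (144 + 29415) + (373/20 - 134897) = 29559 - 2697567/20 = -2106387/20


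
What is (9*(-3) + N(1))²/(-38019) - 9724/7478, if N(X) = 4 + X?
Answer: -186658054/142153041 ≈ -1.3131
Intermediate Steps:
(9*(-3) + N(1))²/(-38019) - 9724/7478 = (9*(-3) + (4 + 1))²/(-38019) - 9724/7478 = (-27 + 5)²*(-1/38019) - 9724*1/7478 = (-22)²*(-1/38019) - 4862/3739 = 484*(-1/38019) - 4862/3739 = -484/38019 - 4862/3739 = -186658054/142153041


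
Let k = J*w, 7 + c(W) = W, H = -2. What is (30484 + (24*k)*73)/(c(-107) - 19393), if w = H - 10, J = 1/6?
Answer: -26980/19507 ≈ -1.3831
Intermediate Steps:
c(W) = -7 + W
J = 1/6 ≈ 0.16667
w = -12 (w = -2 - 10 = -12)
k = -2 (k = (1/6)*(-12) = -2)
(30484 + (24*k)*73)/(c(-107) - 19393) = (30484 + (24*(-2))*73)/((-7 - 107) - 19393) = (30484 - 48*73)/(-114 - 19393) = (30484 - 3504)/(-19507) = 26980*(-1/19507) = -26980/19507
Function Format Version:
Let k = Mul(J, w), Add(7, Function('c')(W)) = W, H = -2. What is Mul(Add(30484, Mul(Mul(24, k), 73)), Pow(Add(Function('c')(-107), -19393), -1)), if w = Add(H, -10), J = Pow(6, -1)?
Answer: Rational(-26980, 19507) ≈ -1.3831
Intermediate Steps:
Function('c')(W) = Add(-7, W)
J = Rational(1, 6) ≈ 0.16667
w = -12 (w = Add(-2, -10) = -12)
k = -2 (k = Mul(Rational(1, 6), -12) = -2)
Mul(Add(30484, Mul(Mul(24, k), 73)), Pow(Add(Function('c')(-107), -19393), -1)) = Mul(Add(30484, Mul(Mul(24, -2), 73)), Pow(Add(Add(-7, -107), -19393), -1)) = Mul(Add(30484, Mul(-48, 73)), Pow(Add(-114, -19393), -1)) = Mul(Add(30484, -3504), Pow(-19507, -1)) = Mul(26980, Rational(-1, 19507)) = Rational(-26980, 19507)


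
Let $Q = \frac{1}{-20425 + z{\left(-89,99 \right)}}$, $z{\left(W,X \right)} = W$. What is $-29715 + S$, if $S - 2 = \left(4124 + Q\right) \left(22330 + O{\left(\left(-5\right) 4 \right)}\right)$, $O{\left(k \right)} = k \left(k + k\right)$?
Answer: $\frac{326030389678}{3419} \approx 9.5358 \cdot 10^{7}$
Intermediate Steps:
$O{\left(k \right)} = 2 k^{2}$ ($O{\left(k \right)} = k 2 k = 2 k^{2}$)
$Q = - \frac{1}{20514}$ ($Q = \frac{1}{-20425 - 89} = \frac{1}{-20514} = - \frac{1}{20514} \approx -4.8747 \cdot 10^{-5}$)
$S = \frac{326131985263}{3419}$ ($S = 2 + \left(4124 - \frac{1}{20514}\right) \left(22330 + 2 \left(\left(-5\right) 4\right)^{2}\right) = 2 + \frac{84599735 \left(22330 + 2 \left(-20\right)^{2}\right)}{20514} = 2 + \frac{84599735 \left(22330 + 2 \cdot 400\right)}{20514} = 2 + \frac{84599735 \left(22330 + 800\right)}{20514} = 2 + \frac{84599735}{20514} \cdot 23130 = 2 + \frac{326131978425}{3419} = \frac{326131985263}{3419} \approx 9.5388 \cdot 10^{7}$)
$-29715 + S = -29715 + \frac{326131985263}{3419} = \frac{326030389678}{3419}$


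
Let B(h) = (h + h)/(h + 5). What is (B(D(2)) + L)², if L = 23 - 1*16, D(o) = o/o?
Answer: 484/9 ≈ 53.778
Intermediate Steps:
D(o) = 1
B(h) = 2*h/(5 + h) (B(h) = (2*h)/(5 + h) = 2*h/(5 + h))
L = 7 (L = 23 - 16 = 7)
(B(D(2)) + L)² = (2*1/(5 + 1) + 7)² = (2*1/6 + 7)² = (2*1*(⅙) + 7)² = (⅓ + 7)² = (22/3)² = 484/9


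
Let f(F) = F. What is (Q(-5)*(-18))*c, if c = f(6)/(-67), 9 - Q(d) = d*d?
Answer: -1728/67 ≈ -25.791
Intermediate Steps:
Q(d) = 9 - d² (Q(d) = 9 - d*d = 9 - d²)
c = -6/67 (c = 6/(-67) = 6*(-1/67) = -6/67 ≈ -0.089552)
(Q(-5)*(-18))*c = ((9 - 1*(-5)²)*(-18))*(-6/67) = ((9 - 1*25)*(-18))*(-6/67) = ((9 - 25)*(-18))*(-6/67) = -16*(-18)*(-6/67) = 288*(-6/67) = -1728/67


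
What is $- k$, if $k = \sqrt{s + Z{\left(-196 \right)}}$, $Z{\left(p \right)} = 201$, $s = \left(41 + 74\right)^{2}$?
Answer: $- 7 \sqrt{274} \approx -115.87$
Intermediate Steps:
$s = 13225$ ($s = 115^{2} = 13225$)
$k = 7 \sqrt{274}$ ($k = \sqrt{13225 + 201} = \sqrt{13426} = 7 \sqrt{274} \approx 115.87$)
$- k = - 7 \sqrt{274}$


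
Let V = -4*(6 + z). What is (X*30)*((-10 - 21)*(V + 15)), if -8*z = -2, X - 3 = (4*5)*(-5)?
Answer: -902100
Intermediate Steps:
X = -97 (X = 3 + (4*5)*(-5) = 3 + 20*(-5) = 3 - 100 = -97)
z = ¼ (z = -⅛*(-2) = ¼ ≈ 0.25000)
V = -25 (V = -4*(6 + ¼) = -4*25/4 = -25)
(X*30)*((-10 - 21)*(V + 15)) = (-97*30)*((-10 - 21)*(-25 + 15)) = -(-90210)*(-10) = -2910*310 = -902100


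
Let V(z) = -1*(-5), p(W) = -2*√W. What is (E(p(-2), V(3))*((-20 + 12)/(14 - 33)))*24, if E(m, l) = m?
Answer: -384*I*√2/19 ≈ -28.582*I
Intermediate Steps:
V(z) = 5
(E(p(-2), V(3))*((-20 + 12)/(14 - 33)))*24 = ((-2*I*√2)*((-20 + 12)/(14 - 33)))*24 = ((-2*I*√2)*(-8/(-19)))*24 = ((-2*I*√2)*(-8*(-1/19)))*24 = (-2*I*√2*(8/19))*24 = -16*I*√2/19*24 = -384*I*√2/19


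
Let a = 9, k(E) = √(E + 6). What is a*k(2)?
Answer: 18*√2 ≈ 25.456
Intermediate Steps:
k(E) = √(6 + E)
a*k(2) = 9*√(6 + 2) = 9*√8 = 9*(2*√2) = 18*√2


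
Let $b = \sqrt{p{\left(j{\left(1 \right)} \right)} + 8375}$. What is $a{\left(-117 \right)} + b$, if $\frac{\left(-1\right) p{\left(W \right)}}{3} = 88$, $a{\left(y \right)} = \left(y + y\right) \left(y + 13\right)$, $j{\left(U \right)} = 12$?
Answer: $24336 + \sqrt{8111} \approx 24426.0$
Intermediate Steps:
$a{\left(y \right)} = 2 y \left(13 + y\right)$
$p{\left(W \right)} = -264$ ($p{\left(W \right)} = \left(-3\right) 88 = -264$)
$b = \sqrt{8111}$ ($b = \sqrt{-264 + 8375} = \sqrt{8111} \approx 90.061$)
$a{\left(-117 \right)} + b = 2 \left(-117\right) \left(13 - 117\right) + \sqrt{8111} = 2 \left(-117\right) \left(-104\right) + \sqrt{8111} = 24336 + \sqrt{8111}$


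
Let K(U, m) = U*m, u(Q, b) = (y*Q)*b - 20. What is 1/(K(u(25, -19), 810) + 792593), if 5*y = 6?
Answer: 1/314693 ≈ 3.1777e-6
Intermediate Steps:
y = 6/5 (y = (⅕)*6 = 6/5 ≈ 1.2000)
u(Q, b) = -20 + 6*Q*b/5 (u(Q, b) = (6*Q/5)*b - 20 = 6*Q*b/5 - 20 = -20 + 6*Q*b/5)
1/(K(u(25, -19), 810) + 792593) = 1/((-20 + (6/5)*25*(-19))*810 + 792593) = 1/((-20 - 570)*810 + 792593) = 1/(-590*810 + 792593) = 1/(-477900 + 792593) = 1/314693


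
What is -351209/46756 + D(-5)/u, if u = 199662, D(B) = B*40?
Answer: -35066221279/4667698236 ≈ -7.5125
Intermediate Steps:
D(B) = 40*B
-351209/46756 + D(-5)/u = -351209/46756 + (40*(-5))/199662 = -351209*1/46756 - 200*1/199662 = -351209/46756 - 100/99831 = -35066221279/4667698236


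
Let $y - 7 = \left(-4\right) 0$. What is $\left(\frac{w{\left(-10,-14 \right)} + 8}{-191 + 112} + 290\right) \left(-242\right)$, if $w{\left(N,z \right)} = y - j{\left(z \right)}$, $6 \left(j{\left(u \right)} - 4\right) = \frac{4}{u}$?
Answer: $- \frac{116372476}{1659} \approx -70146.0$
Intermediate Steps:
$j{\left(u \right)} = 4 + \frac{2}{3 u}$ ($j{\left(u \right)} = 4 + \frac{4 \frac{1}{u}}{6} = 4 + \frac{2}{3 u}$)
$y = 7$ ($y = 7 - 0 = 7 + 0 = 7$)
$w{\left(N,z \right)} = 3 - \frac{2}{3 z}$ ($w{\left(N,z \right)} = 7 - \left(4 + \frac{2}{3 z}\right) = 3 - \frac{2}{3 z}$)
$\left(\frac{w{\left(-10,-14 \right)} + 8}{-191 + 112} + 290\right) \left(-242\right) = \left(\frac{\left(3 - \frac{2}{3 \left(-14\right)}\right) + 8}{-191 + 112} + 290\right) \left(-242\right) = \left(\frac{\left(3 - - \frac{1}{21}\right) + 8}{-79} + 290\right) \left(-242\right) = \left(\left(\left(3 + \frac{1}{21}\right) + 8\right) \left(- \frac{1}{79}\right) + 290\right) \left(-242\right) = \left(\left(\frac{64}{21} + 8\right) \left(- \frac{1}{79}\right) + 290\right) \left(-242\right) = \left(\frac{232}{21} \left(- \frac{1}{79}\right) + 290\right) \left(-242\right) = \left(- \frac{232}{1659} + 290\right) \left(-242\right) = \frac{480878}{1659} \left(-242\right) = - \frac{116372476}{1659}$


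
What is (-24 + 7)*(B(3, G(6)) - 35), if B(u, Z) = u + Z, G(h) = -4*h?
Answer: 952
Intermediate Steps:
B(u, Z) = Z + u
(-24 + 7)*(B(3, G(6)) - 35) = (-24 + 7)*((-4*6 + 3) - 35) = -17*((-24 + 3) - 35) = -17*(-21 - 35) = -17*(-56) = 952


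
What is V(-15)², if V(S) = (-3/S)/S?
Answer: 1/5625 ≈ 0.00017778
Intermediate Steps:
V(S) = -3/S²
V(-15)² = (-3/(-15)²)² = (-3*1/225)² = (-1/75)² = 1/5625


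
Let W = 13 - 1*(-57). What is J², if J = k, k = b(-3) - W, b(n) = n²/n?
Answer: 5329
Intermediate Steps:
b(n) = n
W = 70 (W = 13 + 57 = 70)
k = -73 (k = -3 - 1*70 = -3 - 70 = -73)
J = -73
J² = (-73)² = 5329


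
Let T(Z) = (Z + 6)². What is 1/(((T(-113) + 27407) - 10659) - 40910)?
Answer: -1/12713 ≈ -7.8660e-5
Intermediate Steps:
T(Z) = (6 + Z)²
1/(((T(-113) + 27407) - 10659) - 40910) = 1/((((6 - 113)² + 27407) - 10659) - 40910) = 1/((((-107)² + 27407) - 10659) - 40910) = 1/(((11449 + 27407) - 10659) - 40910) = 1/((38856 - 10659) - 40910) = 1/(28197 - 40910) = 1/(-12713) = -1/12713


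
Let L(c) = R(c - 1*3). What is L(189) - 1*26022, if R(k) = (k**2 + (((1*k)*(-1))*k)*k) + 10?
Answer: -6426272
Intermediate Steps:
R(k) = 10 + k**2 - k**3 (R(k) = (k**2 + ((k*(-1))*k)*k) + 10 = (k**2 + ((-k)*k)*k) + 10 = (k**2 + (-k**2)*k) + 10 = (k**2 - k**3) + 10 = 10 + k**2 - k**3)
L(c) = 10 + (-3 + c)**2 - (-3 + c)**3 (L(c) = 10 + (c - 1*3)**2 - (c - 1*3)**3 = 10 + (c - 3)**2 - (c - 3)**3 = 10 + (-3 + c)**2 - (-3 + c)**3)
L(189) - 1*26022 = (10 + (-3 + 189)**2 - (-3 + 189)**3) - 1*26022 = (10 + 186**2 - 1*186**3) - 26022 = (10 + 34596 - 1*6434856) - 26022 = (10 + 34596 - 6434856) - 26022 = -6400250 - 26022 = -6426272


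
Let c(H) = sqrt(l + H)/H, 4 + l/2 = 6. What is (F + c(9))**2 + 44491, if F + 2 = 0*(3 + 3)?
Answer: 3604108/81 - 4*sqrt(13)/9 ≈ 44494.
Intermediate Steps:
l = 4 (l = -8 + 2*6 = -8 + 12 = 4)
c(H) = sqrt(4 + H)/H
F = -2 (F = -2 + 0*(3 + 3) = -2 + 0*6 = -2 + 0 = -2)
(F + c(9))**2 + 44491 = (-2 + sqrt(4 + 9)/9)**2 + 44491 = (-2 + sqrt(13)/9)**2 + 44491 = 44491 + (-2 + sqrt(13)/9)**2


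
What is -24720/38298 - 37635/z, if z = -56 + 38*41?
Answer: -246412445/9587266 ≈ -25.702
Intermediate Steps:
z = 1502 (z = -56 + 1558 = 1502)
-24720/38298 - 37635/z = -24720/38298 - 37635/1502 = -24720*1/38298 - 37635*1/1502 = -4120/6383 - 37635/1502 = -246412445/9587266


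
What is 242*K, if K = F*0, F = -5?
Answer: 0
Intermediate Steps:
K = 0 (K = -5*0 = 0)
242*K = 242*0 = 0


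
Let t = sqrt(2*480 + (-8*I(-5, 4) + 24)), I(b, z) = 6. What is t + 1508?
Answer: 1508 + 6*sqrt(26) ≈ 1538.6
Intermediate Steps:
t = 6*sqrt(26) (t = sqrt(2*480 + (-8*6 + 24)) = sqrt(960 + (-48 + 24)) = sqrt(960 - 24) = sqrt(936) = 6*sqrt(26) ≈ 30.594)
t + 1508 = 6*sqrt(26) + 1508 = 1508 + 6*sqrt(26)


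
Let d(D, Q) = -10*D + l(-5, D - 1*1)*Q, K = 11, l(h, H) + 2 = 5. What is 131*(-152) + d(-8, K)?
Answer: -19799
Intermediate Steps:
l(h, H) = 3 (l(h, H) = -2 + 5 = 3)
d(D, Q) = -10*D + 3*Q
131*(-152) + d(-8, K) = 131*(-152) + (-10*(-8) + 3*11) = -19912 + (80 + 33) = -19912 + 113 = -19799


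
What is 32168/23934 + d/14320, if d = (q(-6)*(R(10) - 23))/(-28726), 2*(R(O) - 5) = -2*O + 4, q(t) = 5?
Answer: 661625660659/492270108144 ≈ 1.3440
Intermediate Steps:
R(O) = 7 - O (R(O) = 5 + (-2*O + 4)/2 = 5 + (4 - 2*O)/2 = 5 + (2 - O) = 7 - O)
d = 65/14363 (d = (5*((7 - 1*10) - 23))/(-28726) = (5*((7 - 10) - 23))*(-1/28726) = (5*(-3 - 23))*(-1/28726) = (5*(-26))*(-1/28726) = -130*(-1/28726) = 65/14363 ≈ 0.0045255)
32168/23934 + d/14320 = 32168/23934 + (65/14363)/14320 = 32168*(1/23934) + (65/14363)*(1/14320) = 16084/11967 + 13/41135632 = 661625660659/492270108144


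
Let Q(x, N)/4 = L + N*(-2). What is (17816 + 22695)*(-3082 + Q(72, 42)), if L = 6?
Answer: -137494334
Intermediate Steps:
Q(x, N) = 24 - 8*N (Q(x, N) = 4*(6 + N*(-2)) = 4*(6 - 2*N) = 24 - 8*N)
(17816 + 22695)*(-3082 + Q(72, 42)) = (17816 + 22695)*(-3082 + (24 - 8*42)) = 40511*(-3082 + (24 - 336)) = 40511*(-3082 - 312) = 40511*(-3394) = -137494334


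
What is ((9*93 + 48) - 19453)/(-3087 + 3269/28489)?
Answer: 264491876/43971137 ≈ 6.0151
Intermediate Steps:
((9*93 + 48) - 19453)/(-3087 + 3269/28489) = ((837 + 48) - 19453)/(-3087 + 3269*(1/28489)) = (885 - 19453)/(-3087 + 3269/28489) = -18568/(-87942274/28489) = -18568*(-28489/87942274) = 264491876/43971137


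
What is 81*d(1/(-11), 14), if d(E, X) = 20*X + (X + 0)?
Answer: 23814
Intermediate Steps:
d(E, X) = 21*X (d(E, X) = 20*X + X = 21*X)
81*d(1/(-11), 14) = 81*(21*14) = 81*294 = 23814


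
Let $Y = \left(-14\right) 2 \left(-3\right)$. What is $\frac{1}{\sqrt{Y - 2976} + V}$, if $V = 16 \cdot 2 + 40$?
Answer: $\frac{6}{673} - \frac{i \sqrt{723}}{4038} \approx 0.0089153 - 0.0066589 i$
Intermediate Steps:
$Y = 84$ ($Y = \left(-28\right) \left(-3\right) = 84$)
$V = 72$ ($V = 32 + 40 = 72$)
$\frac{1}{\sqrt{Y - 2976} + V} = \frac{1}{\sqrt{84 - 2976} + 72} = \frac{1}{\sqrt{-2892} + 72} = \frac{1}{2 i \sqrt{723} + 72} = \frac{1}{72 + 2 i \sqrt{723}}$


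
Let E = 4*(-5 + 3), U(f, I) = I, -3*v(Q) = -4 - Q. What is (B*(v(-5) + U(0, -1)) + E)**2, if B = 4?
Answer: 1600/9 ≈ 177.78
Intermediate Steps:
v(Q) = 4/3 + Q/3 (v(Q) = -(-4 - Q)/3 = 4/3 + Q/3)
E = -8 (E = 4*(-2) = -8)
(B*(v(-5) + U(0, -1)) + E)**2 = (4*((4/3 + (1/3)*(-5)) - 1) - 8)**2 = (4*((4/3 - 5/3) - 1) - 8)**2 = (4*(-1/3 - 1) - 8)**2 = (4*(-4/3) - 8)**2 = (-16/3 - 8)**2 = (-40/3)**2 = 1600/9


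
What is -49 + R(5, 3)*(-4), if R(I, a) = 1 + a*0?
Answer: -53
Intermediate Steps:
R(I, a) = 1 (R(I, a) = 1 + 0 = 1)
-49 + R(5, 3)*(-4) = -49 + 1*(-4) = -49 - 4 = -53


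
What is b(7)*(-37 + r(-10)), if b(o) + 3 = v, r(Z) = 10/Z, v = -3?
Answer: 228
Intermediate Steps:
b(o) = -6 (b(o) = -3 - 3 = -6)
b(7)*(-37 + r(-10)) = -6*(-37 + 10/(-10)) = -6*(-37 + 10*(-1/10)) = -6*(-37 - 1) = -6*(-38) = 228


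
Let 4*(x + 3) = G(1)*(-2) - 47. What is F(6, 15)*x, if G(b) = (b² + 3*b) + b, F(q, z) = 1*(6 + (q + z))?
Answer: -1863/4 ≈ -465.75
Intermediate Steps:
F(q, z) = 6 + q + z (F(q, z) = 1*(6 + q + z) = 6 + q + z)
G(b) = b² + 4*b
x = -69/4 (x = -3 + ((1*(4 + 1))*(-2) - 47)/4 = -3 + ((1*5)*(-2) - 47)/4 = -3 + (5*(-2) - 47)/4 = -3 + (-10 - 47)/4 = -3 + (¼)*(-57) = -3 - 57/4 = -69/4 ≈ -17.250)
F(6, 15)*x = (6 + 6 + 15)*(-69/4) = 27*(-69/4) = -1863/4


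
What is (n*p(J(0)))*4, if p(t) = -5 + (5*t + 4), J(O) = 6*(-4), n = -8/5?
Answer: 3872/5 ≈ 774.40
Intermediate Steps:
n = -8/5 (n = -8*1/5 = -8/5 ≈ -1.6000)
J(O) = -24
p(t) = -1 + 5*t (p(t) = -5 + (4 + 5*t) = -1 + 5*t)
(n*p(J(0)))*4 = -8*(-1 + 5*(-24))/5*4 = -8*(-1 - 120)/5*4 = -8/5*(-121)*4 = (968/5)*4 = 3872/5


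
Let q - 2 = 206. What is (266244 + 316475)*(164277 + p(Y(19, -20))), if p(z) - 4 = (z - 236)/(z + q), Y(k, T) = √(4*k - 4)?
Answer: 516840853742306/5399 + 194045427*√2/5399 ≈ 9.5729e+10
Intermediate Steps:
q = 208 (q = 2 + 206 = 208)
Y(k, T) = √(-4 + 4*k)
p(z) = 4 + (-236 + z)/(208 + z) (p(z) = 4 + (z - 236)/(z + 208) = 4 + (-236 + z)/(208 + z))
(266244 + 316475)*(164277 + p(Y(19, -20))) = (266244 + 316475)*(164277 + (596 + 5*(2*√(-1 + 19)))/(208 + 2*√(-1 + 19))) = 582719*(164277 + (596 + 5*(2*√18))/(208 + 2*√18)) = 582719*(164277 + (596 + 5*(2*(3*√2)))/(208 + 2*(3*√2))) = 582719*(164277 + (596 + 5*(6*√2))/(208 + 6*√2)) = 582719*(164277 + (596 + 30*√2)/(208 + 6*√2)) = 95727329163 + 582719*(596 + 30*√2)/(208 + 6*√2)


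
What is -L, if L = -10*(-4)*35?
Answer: -1400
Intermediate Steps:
L = 1400 (L = 40*35 = 1400)
-L = -1*1400 = -1400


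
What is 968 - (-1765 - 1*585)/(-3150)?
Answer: 60937/63 ≈ 967.25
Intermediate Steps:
968 - (-1765 - 1*585)/(-3150) = 968 - (-1765 - 585)*(-1)/3150 = 968 - (-2350)*(-1)/3150 = 968 - 1*47/63 = 968 - 47/63 = 60937/63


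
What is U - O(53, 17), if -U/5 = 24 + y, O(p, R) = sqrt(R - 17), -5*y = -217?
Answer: -337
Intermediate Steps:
y = 217/5 (y = -1/5*(-217) = 217/5 ≈ 43.400)
O(p, R) = sqrt(-17 + R)
U = -337 (U = -5*(24 + 217/5) = -5*337/5 = -337)
U - O(53, 17) = -337 - sqrt(-17 + 17) = -337 - sqrt(0) = -337 - 1*0 = -337 + 0 = -337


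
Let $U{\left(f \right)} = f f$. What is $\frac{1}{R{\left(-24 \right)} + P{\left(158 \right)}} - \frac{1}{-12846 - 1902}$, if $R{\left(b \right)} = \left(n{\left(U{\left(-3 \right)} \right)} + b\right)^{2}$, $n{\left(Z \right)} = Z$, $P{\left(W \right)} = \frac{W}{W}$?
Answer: $\frac{7487}{1666524} \approx 0.0044926$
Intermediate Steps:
$U{\left(f \right)} = f^{2}$
$P{\left(W \right)} = 1$
$R{\left(b \right)} = \left(9 + b\right)^{2}$ ($R{\left(b \right)} = \left(\left(-3\right)^{2} + b\right)^{2} = \left(9 + b\right)^{2}$)
$\frac{1}{R{\left(-24 \right)} + P{\left(158 \right)}} - \frac{1}{-12846 - 1902} = \frac{1}{\left(9 - 24\right)^{2} + 1} - \frac{1}{-12846 - 1902} = \frac{1}{\left(-15\right)^{2} + 1} - \frac{1}{-14748} = \frac{1}{225 + 1} - - \frac{1}{14748} = \frac{1}{226} + \frac{1}{14748} = \frac{7487}{1666524}$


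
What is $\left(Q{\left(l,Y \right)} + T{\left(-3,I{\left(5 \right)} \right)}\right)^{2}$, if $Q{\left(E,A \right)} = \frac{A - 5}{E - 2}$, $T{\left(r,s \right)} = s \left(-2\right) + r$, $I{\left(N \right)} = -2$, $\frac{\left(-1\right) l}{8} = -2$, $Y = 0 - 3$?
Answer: $\frac{9}{49} \approx 0.18367$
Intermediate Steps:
$Y = -3$
$l = 16$ ($l = \left(-8\right) \left(-2\right) = 16$)
$T{\left(r,s \right)} = r - 2 s$ ($T{\left(r,s \right)} = - 2 s + r = r - 2 s$)
$Q{\left(E,A \right)} = \frac{-5 + A}{-2 + E}$
$\left(Q{\left(l,Y \right)} + T{\left(-3,I{\left(5 \right)} \right)}\right)^{2} = \left(\frac{-5 - 3}{-2 + 16} - -1\right)^{2} = \left(\frac{1}{14} \left(-8\right) + \left(-3 + 4\right)\right)^{2} = \left(\frac{1}{14} \left(-8\right) + 1\right)^{2} = \left(- \frac{4}{7} + 1\right)^{2} = \left(\frac{3}{7}\right)^{2} = \frac{9}{49}$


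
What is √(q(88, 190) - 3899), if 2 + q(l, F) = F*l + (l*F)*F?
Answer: √3189619 ≈ 1786.0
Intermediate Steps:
q(l, F) = -2 + F*l + l*F² (q(l, F) = -2 + (F*l + (l*F)*F) = -2 + (F*l + (F*l)*F) = -2 + (F*l + l*F²) = -2 + F*l + l*F²)
√(q(88, 190) - 3899) = √((-2 + 190*88 + 88*190²) - 3899) = √((-2 + 16720 + 88*36100) - 3899) = √((-2 + 16720 + 3176800) - 3899) = √(3193518 - 3899) = √3189619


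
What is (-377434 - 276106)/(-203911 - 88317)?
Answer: 163385/73057 ≈ 2.2364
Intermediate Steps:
(-377434 - 276106)/(-203911 - 88317) = -653540/(-292228) = -653540*(-1/292228) = 163385/73057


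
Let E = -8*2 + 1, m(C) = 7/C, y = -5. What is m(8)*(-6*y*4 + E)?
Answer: 735/8 ≈ 91.875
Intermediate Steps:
E = -15 (E = -16 + 1 = -15)
m(8)*(-6*y*4 + E) = (7/8)*(-6*(-5)*4 - 15) = (7*(⅛))*(30*4 - 15) = 7*(120 - 15)/8 = (7/8)*105 = 735/8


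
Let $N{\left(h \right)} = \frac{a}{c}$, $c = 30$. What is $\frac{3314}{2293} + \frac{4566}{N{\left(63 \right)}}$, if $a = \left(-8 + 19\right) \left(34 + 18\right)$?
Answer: $\frac{78997687}{327899} \approx 240.92$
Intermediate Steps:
$a = 572$ ($a = 11 \cdot 52 = 572$)
$N{\left(h \right)} = \frac{286}{15}$ ($N{\left(h \right)} = \frac{572}{30} = 572 \cdot \frac{1}{30} = \frac{286}{15}$)
$\frac{3314}{2293} + \frac{4566}{N{\left(63 \right)}} = \frac{3314}{2293} + \frac{4566}{\frac{286}{15}} = 3314 \cdot \frac{1}{2293} + 4566 \cdot \frac{15}{286} = \frac{3314}{2293} + \frac{34245}{143} = \frac{78997687}{327899}$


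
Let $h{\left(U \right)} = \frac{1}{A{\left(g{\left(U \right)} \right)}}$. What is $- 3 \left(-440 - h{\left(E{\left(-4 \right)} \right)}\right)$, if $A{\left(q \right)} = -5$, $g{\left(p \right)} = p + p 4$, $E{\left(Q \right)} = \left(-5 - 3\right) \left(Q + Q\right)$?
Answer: $\frac{6597}{5} \approx 1319.4$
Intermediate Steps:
$E{\left(Q \right)} = - 16 Q$ ($E{\left(Q \right)} = \left(-5 - 3\right) 2 Q = - 8 \cdot 2 Q = - 16 Q$)
$g{\left(p \right)} = 5 p$ ($g{\left(p \right)} = p + 4 p = 5 p$)
$h{\left(U \right)} = - \frac{1}{5}$ ($h{\left(U \right)} = \frac{1}{-5} = - \frac{1}{5}$)
$- 3 \left(-440 - h{\left(E{\left(-4 \right)} \right)}\right) = - 3 \left(-440 - - \frac{1}{5}\right) = - 3 \left(-440 + \frac{1}{5}\right) = \left(-3\right) \left(- \frac{2199}{5}\right) = \frac{6597}{5}$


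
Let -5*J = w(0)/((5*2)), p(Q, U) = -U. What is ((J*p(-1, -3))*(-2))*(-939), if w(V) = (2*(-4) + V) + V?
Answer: 22536/25 ≈ 901.44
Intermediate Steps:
w(V) = -8 + 2*V (w(V) = (-8 + V) + V = -8 + 2*V)
J = 4/25 (J = -(-8 + 2*0)/(5*(5*2)) = -(-8 + 0)/(5*10) = -(-8)/(5*10) = -⅕*(-⅘) = 4/25 ≈ 0.16000)
((J*p(-1, -3))*(-2))*(-939) = ((4*(-1*(-3))/25)*(-2))*(-939) = (((4/25)*3)*(-2))*(-939) = ((12/25)*(-2))*(-939) = -24/25*(-939) = 22536/25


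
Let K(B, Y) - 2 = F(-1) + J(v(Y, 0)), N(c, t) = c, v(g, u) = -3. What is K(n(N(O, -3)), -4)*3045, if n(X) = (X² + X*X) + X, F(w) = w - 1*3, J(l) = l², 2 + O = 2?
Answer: 21315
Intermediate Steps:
O = 0 (O = -2 + 2 = 0)
F(w) = -3 + w (F(w) = w - 3 = -3 + w)
n(X) = X + 2*X² (n(X) = (X² + X²) + X = 2*X² + X = X + 2*X²)
K(B, Y) = 7 (K(B, Y) = 2 + ((-3 - 1) + (-3)²) = 2 + (-4 + 9) = 2 + 5 = 7)
K(n(N(O, -3)), -4)*3045 = 7*3045 = 21315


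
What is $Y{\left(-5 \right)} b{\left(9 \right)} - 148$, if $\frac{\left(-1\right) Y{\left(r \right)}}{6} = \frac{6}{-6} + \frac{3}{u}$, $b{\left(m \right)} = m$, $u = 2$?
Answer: $-175$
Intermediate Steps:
$Y{\left(r \right)} = -3$ ($Y{\left(r \right)} = - 6 \left(\frac{6}{-6} + \frac{3}{2}\right) = - 6 \left(6 \left(- \frac{1}{6}\right) + 3 \cdot \frac{1}{2}\right) = - 6 \left(-1 + \frac{3}{2}\right) = \left(-6\right) \frac{1}{2} = -3$)
$Y{\left(-5 \right)} b{\left(9 \right)} - 148 = \left(-3\right) 9 - 148 = -27 - 148 = -175$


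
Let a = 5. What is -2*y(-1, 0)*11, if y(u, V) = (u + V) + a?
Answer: -88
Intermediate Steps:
y(u, V) = 5 + V + u (y(u, V) = (u + V) + 5 = (V + u) + 5 = 5 + V + u)
-2*y(-1, 0)*11 = -2*(5 + 0 - 1)*11 = -2*4*11 = -8*11 = -88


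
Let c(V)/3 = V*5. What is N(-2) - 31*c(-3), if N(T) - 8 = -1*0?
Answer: 1403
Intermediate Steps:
N(T) = 8 (N(T) = 8 - 1*0 = 8 + 0 = 8)
c(V) = 15*V (c(V) = 3*(V*5) = 3*(5*V) = 15*V)
N(-2) - 31*c(-3) = 8 - 465*(-3) = 8 - 31*(-45) = 8 + 1395 = 1403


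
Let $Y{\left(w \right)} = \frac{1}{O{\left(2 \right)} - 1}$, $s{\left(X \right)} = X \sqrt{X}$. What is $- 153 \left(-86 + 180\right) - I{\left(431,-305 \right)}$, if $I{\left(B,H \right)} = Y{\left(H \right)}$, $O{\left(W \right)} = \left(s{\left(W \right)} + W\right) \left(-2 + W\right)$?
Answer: $-14381$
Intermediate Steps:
$s{\left(X \right)} = X^{\frac{3}{2}}$
$O{\left(W \right)} = \left(-2 + W\right) \left(W + W^{\frac{3}{2}}\right)$ ($O{\left(W \right)} = \left(W^{\frac{3}{2}} + W\right) \left(-2 + W\right) = \left(W + W^{\frac{3}{2}}\right) \left(-2 + W\right) = \left(-2 + W\right) \left(W + W^{\frac{3}{2}}\right)$)
$Y{\left(w \right)} = -1$ ($Y{\left(w \right)} = \frac{1}{\left(2^{2} + 2^{\frac{5}{2}} - 4 - 2 \cdot 2^{\frac{3}{2}}\right) - 1} = \frac{1}{\left(4 + 4 \sqrt{2} - 4 - 2 \cdot 2 \sqrt{2}\right) - 1} = \frac{1}{\left(4 + 4 \sqrt{2} - 4 - 4 \sqrt{2}\right) - 1} = \frac{1}{0 - 1} = \frac{1}{-1} = -1$)
$I{\left(B,H \right)} = -1$
$- 153 \left(-86 + 180\right) - I{\left(431,-305 \right)} = - 153 \left(-86 + 180\right) - -1 = \left(-153\right) 94 + 1 = -14382 + 1 = -14381$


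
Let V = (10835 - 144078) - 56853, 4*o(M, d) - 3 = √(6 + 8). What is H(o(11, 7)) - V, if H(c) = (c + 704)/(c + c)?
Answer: 1892517/10 + 1408*√14/5 ≈ 1.9031e+5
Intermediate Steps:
o(M, d) = ¾ + √14/4 (o(M, d) = ¾ + √(6 + 8)/4 = ¾ + √14/4)
V = -190096 (V = -133243 - 56853 = -190096)
H(c) = (704 + c)/(2*c) (H(c) = (704 + c)/((2*c)) = (704 + c)*(1/(2*c)) = (704 + c)/(2*c))
H(o(11, 7)) - V = (704 + (¾ + √14/4))/(2*(¾ + √14/4)) - 1*(-190096) = (2819/4 + √14/4)/(2*(¾ + √14/4)) + 190096 = 190096 + (2819/4 + √14/4)/(2*(¾ + √14/4))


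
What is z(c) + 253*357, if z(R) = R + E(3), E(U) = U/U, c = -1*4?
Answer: 90318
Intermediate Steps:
c = -4
E(U) = 1
z(R) = 1 + R (z(R) = R + 1 = 1 + R)
z(c) + 253*357 = (1 - 4) + 253*357 = -3 + 90321 = 90318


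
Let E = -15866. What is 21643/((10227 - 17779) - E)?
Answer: 21643/8314 ≈ 2.6032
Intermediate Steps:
21643/((10227 - 17779) - E) = 21643/((10227 - 17779) - 1*(-15866)) = 21643/(-7552 + 15866) = 21643/8314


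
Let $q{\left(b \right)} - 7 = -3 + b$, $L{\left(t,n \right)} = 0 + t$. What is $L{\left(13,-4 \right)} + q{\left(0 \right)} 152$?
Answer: $621$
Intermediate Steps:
$L{\left(t,n \right)} = t$
$q{\left(b \right)} = 4 + b$ ($q{\left(b \right)} = 7 + \left(-3 + b\right) = 4 + b$)
$L{\left(13,-4 \right)} + q{\left(0 \right)} 152 = 13 + \left(4 + 0\right) 152 = 13 + 4 \cdot 152 = 13 + 608 = 621$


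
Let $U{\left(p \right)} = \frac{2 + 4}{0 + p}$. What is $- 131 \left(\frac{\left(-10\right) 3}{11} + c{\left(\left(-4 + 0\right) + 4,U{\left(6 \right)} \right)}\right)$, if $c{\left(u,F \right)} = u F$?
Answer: $\frac{3930}{11} \approx 357.27$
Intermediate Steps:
$U{\left(p \right)} = \frac{6}{p}$
$c{\left(u,F \right)} = F u$
$- 131 \left(\frac{\left(-10\right) 3}{11} + c{\left(\left(-4 + 0\right) + 4,U{\left(6 \right)} \right)}\right) = - 131 \left(\frac{\left(-10\right) 3}{11} + \frac{6}{6} \left(\left(-4 + 0\right) + 4\right)\right) = - 131 \left(\left(-30\right) \frac{1}{11} + 6 \cdot \frac{1}{6} \left(-4 + 4\right)\right) = - 131 \left(- \frac{30}{11} + 1 \cdot 0\right) = - 131 \left(- \frac{30}{11} + 0\right) = \left(-131\right) \left(- \frac{30}{11}\right) = \frac{3930}{11}$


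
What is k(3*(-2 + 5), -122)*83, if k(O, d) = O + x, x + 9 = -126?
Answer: -10458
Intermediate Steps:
x = -135 (x = -9 - 126 = -135)
k(O, d) = -135 + O (k(O, d) = O - 135 = -135 + O)
k(3*(-2 + 5), -122)*83 = (-135 + 3*(-2 + 5))*83 = (-135 + 3*3)*83 = (-135 + 9)*83 = -126*83 = -10458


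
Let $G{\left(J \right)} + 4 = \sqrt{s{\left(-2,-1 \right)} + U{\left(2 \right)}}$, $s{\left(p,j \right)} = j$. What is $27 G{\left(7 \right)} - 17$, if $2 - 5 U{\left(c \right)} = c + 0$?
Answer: $-125 + 27 i \approx -125.0 + 27.0 i$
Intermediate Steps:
$U{\left(c \right)} = \frac{2}{5} - \frac{c}{5}$ ($U{\left(c \right)} = \frac{2}{5} - \frac{c + 0}{5} = \frac{2}{5} - \frac{c}{5}$)
$G{\left(J \right)} = -4 + i$ ($G{\left(J \right)} = -4 + \sqrt{-1 + \left(\frac{2}{5} - \frac{2}{5}\right)} = -4 + \sqrt{-1 + 0} = -4 + \sqrt{-1} = -4 + i$)
$27 G{\left(7 \right)} - 17 = 27 \left(-4 + i\right) - 17 = \left(-108 + 27 i\right) - 17 = -125 + 27 i$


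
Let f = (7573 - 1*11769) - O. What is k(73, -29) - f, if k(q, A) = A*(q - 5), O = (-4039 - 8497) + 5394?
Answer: -4918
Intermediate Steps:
O = -7142 (O = -12536 + 5394 = -7142)
f = 2946 (f = (7573 - 1*11769) - 1*(-7142) = (7573 - 11769) + 7142 = -4196 + 7142 = 2946)
k(q, A) = A*(-5 + q)
k(73, -29) - f = -29*(-5 + 73) - 1*2946 = -29*68 - 2946 = -1972 - 2946 = -4918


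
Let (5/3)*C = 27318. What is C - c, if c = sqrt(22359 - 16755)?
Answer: 81954/5 - 2*sqrt(1401) ≈ 16316.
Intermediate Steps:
C = 81954/5 (C = (3/5)*27318 = 81954/5 ≈ 16391.)
c = 2*sqrt(1401) (c = sqrt(5604) = 2*sqrt(1401) ≈ 74.860)
C - c = 81954/5 - 2*sqrt(1401)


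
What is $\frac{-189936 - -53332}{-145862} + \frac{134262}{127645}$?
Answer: $\frac{18510270712}{9309277495} \approx 1.9884$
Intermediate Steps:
$\frac{-189936 - -53332}{-145862} + \frac{134262}{127645} = \left(-189936 + 53332\right) \left(- \frac{1}{145862}\right) + 134262 \cdot \frac{1}{127645} = \left(-136604\right) \left(- \frac{1}{145862}\right) + \frac{134262}{127645} = \frac{68302}{72931} + \frac{134262}{127645} = \frac{18510270712}{9309277495}$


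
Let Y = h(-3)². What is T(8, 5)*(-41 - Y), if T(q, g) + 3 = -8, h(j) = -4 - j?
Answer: 462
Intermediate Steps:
Y = 1 (Y = (-4 - 1*(-3))² = (-4 + 3)² = (-1)² = 1)
T(q, g) = -11 (T(q, g) = -3 - 8 = -11)
T(8, 5)*(-41 - Y) = -11*(-41 - 1*1) = -11*(-41 - 1) = -11*(-42) = 462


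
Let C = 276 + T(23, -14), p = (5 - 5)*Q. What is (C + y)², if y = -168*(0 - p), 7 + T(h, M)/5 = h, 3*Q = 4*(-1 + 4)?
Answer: 126736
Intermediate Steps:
Q = 4 (Q = (4*(-1 + 4))/3 = (4*3)/3 = (⅓)*12 = 4)
p = 0 (p = (5 - 5)*4 = 0*4 = 0)
T(h, M) = -35 + 5*h
C = 356 (C = 276 + (-35 + 5*23) = 276 + (-35 + 115) = 276 + 80 = 356)
y = 0 (y = -168*(0 - 1*0) = -168*(0 + 0) = -168*0 = 0)
(C + y)² = (356 + 0)² = 356² = 126736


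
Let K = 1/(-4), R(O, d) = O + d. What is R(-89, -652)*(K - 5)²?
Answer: -326781/16 ≈ -20424.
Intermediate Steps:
K = -¼ (K = 1*(-¼) = -¼ ≈ -0.25000)
R(-89, -652)*(K - 5)² = (-89 - 652)*(-¼ - 5)² = -741*(-21/4)² = -741*441/16 = -326781/16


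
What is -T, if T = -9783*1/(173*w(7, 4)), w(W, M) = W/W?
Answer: 9783/173 ≈ 56.549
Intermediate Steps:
w(W, M) = 1
T = -9783/173 (T = -9783/(1*173) = -9783/173 ≈ -56.549)
-T = -1*(-9783/173) = 9783/173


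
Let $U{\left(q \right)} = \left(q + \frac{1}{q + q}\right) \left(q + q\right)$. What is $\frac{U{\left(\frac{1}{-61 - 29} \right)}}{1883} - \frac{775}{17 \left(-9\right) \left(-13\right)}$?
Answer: $- \frac{655800979}{1685379150} \approx -0.38911$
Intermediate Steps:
$U{\left(q \right)} = 2 q \left(q + \frac{1}{2 q}\right)$ ($U{\left(q \right)} = \left(q + \frac{1}{2 q}\right) 2 q = 2 q \left(q + \frac{1}{2 q}\right)$)
$\frac{U{\left(\frac{1}{-61 - 29} \right)}}{1883} - \frac{775}{17 \left(-9\right) \left(-13\right)} = \frac{1 + 2 \left(\frac{1}{-61 - 29}\right)^{2}}{1883} - \frac{775}{17 \left(-9\right) \left(-13\right)} = \left(1 + 2 \left(\frac{1}{-90}\right)^{2}\right) \frac{1}{1883} - \frac{775}{\left(-153\right) \left(-13\right)} = \left(1 + 2 \left(- \frac{1}{90}\right)^{2}\right) \frac{1}{1883} - \frac{775}{1989} = \left(1 + 2 \cdot \frac{1}{8100}\right) \frac{1}{1883} - \frac{775}{1989} = \left(1 + \frac{1}{4050}\right) \frac{1}{1883} - \frac{775}{1989} = \frac{4051}{4050} \cdot \frac{1}{1883} - \frac{775}{1989} = \frac{4051}{7626150} - \frac{775}{1989} = - \frac{655800979}{1685379150}$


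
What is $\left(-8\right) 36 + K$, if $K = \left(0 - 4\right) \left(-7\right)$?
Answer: $-260$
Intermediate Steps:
$K = 28$ ($K = \left(-4\right) \left(-7\right) = 28$)
$\left(-8\right) 36 + K = \left(-8\right) 36 + 28 = -288 + 28 = -260$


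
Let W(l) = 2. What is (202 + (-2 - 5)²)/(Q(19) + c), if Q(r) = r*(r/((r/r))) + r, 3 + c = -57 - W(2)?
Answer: 251/318 ≈ 0.78931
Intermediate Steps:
c = -62 (c = -3 + (-57 - 1*2) = -3 + (-57 - 2) = -3 - 59 = -62)
Q(r) = r + r² (Q(r) = r*(r/1) + r = r*(r*1) + r = r*r + r = r² + r = r + r²)
(202 + (-2 - 5)²)/(Q(19) + c) = (202 + (-2 - 5)²)/(19*(1 + 19) - 62) = (202 + (-7)²)/(19*20 - 62) = (202 + 49)/(380 - 62) = 251/318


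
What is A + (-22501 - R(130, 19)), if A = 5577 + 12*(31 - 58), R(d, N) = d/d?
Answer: -17249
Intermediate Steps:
R(d, N) = 1
A = 5253 (A = 5577 + 12*(-27) = 5577 - 324 = 5253)
A + (-22501 - R(130, 19)) = 5253 + (-22501 - 1*1) = 5253 + (-22501 - 1) = 5253 - 22502 = -17249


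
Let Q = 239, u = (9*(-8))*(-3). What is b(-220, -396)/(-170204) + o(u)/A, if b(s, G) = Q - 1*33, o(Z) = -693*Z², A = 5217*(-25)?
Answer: 917185390747/3699809450 ≈ 247.90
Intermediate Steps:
A = -130425
u = 216 (u = -72*(-3) = 216)
b(s, G) = 206 (b(s, G) = 239 - 1*33 = 239 - 33 = 206)
b(-220, -396)/(-170204) + o(u)/A = 206/(-170204) - 693*216²/(-130425) = 206*(-1/170204) - 693*46656*(-1/130425) = -103/85102 - 32332608*(-1/130425) = -103/85102 + 10777536/43475 = 917185390747/3699809450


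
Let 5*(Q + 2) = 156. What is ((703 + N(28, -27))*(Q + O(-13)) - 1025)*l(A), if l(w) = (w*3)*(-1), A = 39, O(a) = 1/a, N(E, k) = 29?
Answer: -11871459/5 ≈ -2.3743e+6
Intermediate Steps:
Q = 146/5 (Q = -2 + (1/5)*156 = -2 + 156/5 = 146/5 ≈ 29.200)
l(w) = -3*w (l(w) = (3*w)*(-1) = -3*w)
((703 + N(28, -27))*(Q + O(-13)) - 1025)*l(A) = ((703 + 29)*(146/5 + 1/(-13)) - 1025)*(-3*39) = (732*(146/5 - 1/13) - 1025)*(-117) = (732*(1893/65) - 1025)*(-117) = (1385676/65 - 1025)*(-117) = (1319051/65)*(-117) = -11871459/5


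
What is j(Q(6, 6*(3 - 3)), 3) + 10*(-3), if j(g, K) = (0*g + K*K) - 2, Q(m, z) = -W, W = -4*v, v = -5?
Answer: -23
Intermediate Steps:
W = 20 (W = -4*(-5) = 20)
Q(m, z) = -20 (Q(m, z) = -1*20 = -20)
j(g, K) = -2 + K² (j(g, K) = (0 + K²) - 2 = K² - 2 = -2 + K²)
j(Q(6, 6*(3 - 3)), 3) + 10*(-3) = (-2 + 3²) + 10*(-3) = (-2 + 9) - 30 = 7 - 30 = -23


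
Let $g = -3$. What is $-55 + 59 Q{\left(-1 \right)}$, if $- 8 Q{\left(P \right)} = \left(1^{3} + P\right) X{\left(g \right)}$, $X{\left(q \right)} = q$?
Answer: $-55$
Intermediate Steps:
$Q{\left(P \right)} = \frac{3}{8} + \frac{3 P}{8}$ ($Q{\left(P \right)} = - \frac{\left(1^{3} + P\right) \left(-3\right)}{8} = - \frac{\left(1 + P\right) \left(-3\right)}{8} = - \frac{-3 - 3 P}{8} = \frac{3}{8} + \frac{3 P}{8}$)
$-55 + 59 Q{\left(-1 \right)} = -55 + 59 \left(\frac{3}{8} + \frac{3}{8} \left(-1\right)\right) = -55 + 59 \left(\frac{3}{8} - \frac{3}{8}\right) = -55 + 59 \cdot 0 = -55 + 0 = -55$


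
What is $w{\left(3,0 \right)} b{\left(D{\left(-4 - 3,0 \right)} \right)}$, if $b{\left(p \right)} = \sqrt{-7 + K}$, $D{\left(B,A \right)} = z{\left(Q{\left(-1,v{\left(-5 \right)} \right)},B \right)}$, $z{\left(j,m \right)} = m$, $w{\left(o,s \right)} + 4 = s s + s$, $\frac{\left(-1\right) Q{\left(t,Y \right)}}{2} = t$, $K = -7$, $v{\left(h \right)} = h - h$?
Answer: $- 4 i \sqrt{14} \approx - 14.967 i$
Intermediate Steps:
$v{\left(h \right)} = 0$
$Q{\left(t,Y \right)} = - 2 t$
$w{\left(o,s \right)} = -4 + s + s^{2}$ ($w{\left(o,s \right)} = -4 + \left(s s + s\right) = -4 + \left(s^{2} + s\right) = -4 + \left(s + s^{2}\right) = -4 + s + s^{2}$)
$D{\left(B,A \right)} = B$
$b{\left(p \right)} = i \sqrt{14}$ ($b{\left(p \right)} = \sqrt{-7 - 7} = \sqrt{-14} = i \sqrt{14}$)
$w{\left(3,0 \right)} b{\left(D{\left(-4 - 3,0 \right)} \right)} = \left(-4 + 0 + 0^{2}\right) i \sqrt{14} = \left(-4 + 0 + 0\right) i \sqrt{14} = - 4 i \sqrt{14}$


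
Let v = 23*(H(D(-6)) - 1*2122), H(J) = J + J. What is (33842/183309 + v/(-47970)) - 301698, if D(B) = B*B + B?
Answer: -442153430160361/1465555455 ≈ -3.0170e+5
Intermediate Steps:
D(B) = B + B² (D(B) = B² + B = B + B²)
H(J) = 2*J
v = -47426 (v = 23*(2*(-6*(1 - 6)) - 1*2122) = 23*(2*(-6*(-5)) - 2122) = 23*(2*30 - 2122) = 23*(60 - 2122) = 23*(-2062) = -47426)
(33842/183309 + v/(-47970)) - 301698 = (33842/183309 - 47426/(-47970)) - 301698 = (33842*(1/183309) - 47426*(-1/47970)) - 301698 = (33842/183309 + 23713/23985) - 301698 = 1719502229/1465555455 - 301698 = -442153430160361/1465555455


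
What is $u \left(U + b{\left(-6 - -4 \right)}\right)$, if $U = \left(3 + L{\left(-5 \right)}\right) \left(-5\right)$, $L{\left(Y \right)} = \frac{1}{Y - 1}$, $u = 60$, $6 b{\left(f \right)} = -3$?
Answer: $-880$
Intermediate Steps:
$b{\left(f \right)} = - \frac{1}{2}$ ($b{\left(f \right)} = \frac{1}{6} \left(-3\right) = - \frac{1}{2}$)
$L{\left(Y \right)} = \frac{1}{-1 + Y}$
$U = - \frac{85}{6}$ ($U = \left(3 + \frac{1}{-1 - 5}\right) \left(-5\right) = \left(3 + \frac{1}{-6}\right) \left(-5\right) = \left(3 - \frac{1}{6}\right) \left(-5\right) = \frac{17}{6} \left(-5\right) = - \frac{85}{6} \approx -14.167$)
$u \left(U + b{\left(-6 - -4 \right)}\right) = 60 \left(- \frac{85}{6} - \frac{1}{2}\right) = 60 \left(- \frac{44}{3}\right) = -880$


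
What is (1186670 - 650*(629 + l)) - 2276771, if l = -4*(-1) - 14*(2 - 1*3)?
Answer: -1510651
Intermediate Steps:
l = 18 (l = 4 - 14*(2 - 3) = 4 - 14*(-1) = 4 + 14 = 18)
(1186670 - 650*(629 + l)) - 2276771 = (1186670 - 650*(629 + 18)) - 2276771 = (1186670 - 650*647) - 2276771 = (1186670 - 420550) - 2276771 = 766120 - 2276771 = -1510651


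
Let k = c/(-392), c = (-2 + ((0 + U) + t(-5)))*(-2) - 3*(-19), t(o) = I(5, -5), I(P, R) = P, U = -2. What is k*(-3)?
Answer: 165/392 ≈ 0.42092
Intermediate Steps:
t(o) = 5
c = 55 (c = (-2 + ((0 - 2) + 5))*(-2) - 3*(-19) = (-2 + (-2 + 5))*(-2) + 57 = (-2 + 3)*(-2) + 57 = 1*(-2) + 57 = -2 + 57 = 55)
k = -55/392 (k = 55/(-392) = 55*(-1/392) = -55/392 ≈ -0.14031)
k*(-3) = -55/392*(-3) = 165/392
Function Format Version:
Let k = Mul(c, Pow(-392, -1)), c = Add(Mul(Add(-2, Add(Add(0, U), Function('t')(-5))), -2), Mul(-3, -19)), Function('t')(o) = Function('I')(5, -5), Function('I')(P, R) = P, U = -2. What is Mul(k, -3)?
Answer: Rational(165, 392) ≈ 0.42092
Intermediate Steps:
Function('t')(o) = 5
c = 55 (c = Add(Mul(Add(-2, Add(Add(0, -2), 5)), -2), Mul(-3, -19)) = Add(Mul(Add(-2, Add(-2, 5)), -2), 57) = Add(Mul(Add(-2, 3), -2), 57) = Add(Mul(1, -2), 57) = Add(-2, 57) = 55)
k = Rational(-55, 392) (k = Mul(55, Pow(-392, -1)) = Mul(55, Rational(-1, 392)) = Rational(-55, 392) ≈ -0.14031)
Mul(k, -3) = Mul(Rational(-55, 392), -3) = Rational(165, 392)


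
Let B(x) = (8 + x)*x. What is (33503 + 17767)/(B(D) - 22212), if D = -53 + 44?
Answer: -17090/7401 ≈ -2.3091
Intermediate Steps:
D = -9
B(x) = x*(8 + x)
(33503 + 17767)/(B(D) - 22212) = (33503 + 17767)/(-9*(8 - 9) - 22212) = 51270/(-9*(-1) - 22212) = 51270/(9 - 22212) = 51270/(-22203) = 51270*(-1/22203) = -17090/7401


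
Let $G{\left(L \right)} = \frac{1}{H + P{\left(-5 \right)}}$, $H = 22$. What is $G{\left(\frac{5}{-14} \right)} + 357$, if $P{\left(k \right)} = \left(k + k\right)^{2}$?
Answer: $\frac{43555}{122} \approx 357.01$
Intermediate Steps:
$P{\left(k \right)} = 4 k^{2}$ ($P{\left(k \right)} = \left(2 k\right)^{2} = 4 k^{2}$)
$G{\left(L \right)} = \frac{1}{122}$ ($G{\left(L \right)} = \frac{1}{22 + 4 \left(-5\right)^{2}} = \frac{1}{22 + 4 \cdot 25} = \frac{1}{22 + 100} = \frac{1}{122}$)
$G{\left(\frac{5}{-14} \right)} + 357 = \frac{1}{122} + 357 = \frac{43555}{122}$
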